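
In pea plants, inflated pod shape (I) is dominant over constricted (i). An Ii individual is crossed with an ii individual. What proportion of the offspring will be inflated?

Punnett square for Ii × ii:
Offspring genotypes: 2 Ii, 2 ii
inflated: 2, constricted: 2
inflated: 2 out of 4
Probability: 2/4 = 1/2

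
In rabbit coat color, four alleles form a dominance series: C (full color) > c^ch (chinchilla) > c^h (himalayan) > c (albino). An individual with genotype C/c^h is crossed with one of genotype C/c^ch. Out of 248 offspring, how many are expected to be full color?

Cross: C/c^h × C/c^ch
Allele dominance: C > c^ch > c^h > c
Offspring genotypes: 1 C/C, 1 C/c^ch, 1 C/c^h, 1 c^ch/c^h
Phenotype counts: 3 full color, 1 chinchilla
full color: 3 out of 4 → fraction 3/4
Expected count = 3/4 × 248 = 186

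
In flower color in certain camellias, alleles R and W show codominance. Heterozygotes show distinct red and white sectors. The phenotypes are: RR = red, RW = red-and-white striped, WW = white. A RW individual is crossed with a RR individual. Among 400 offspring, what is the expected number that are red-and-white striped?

Punnett square for RW × RR:
Offspring genotypes: 2 RR, 2 RW
Phenotype counts: 2 red, 2 red-and-white striped
red-and-white striped: 2 out of 4 → fraction 1/2
Expected count = 1/2 × 400 = 200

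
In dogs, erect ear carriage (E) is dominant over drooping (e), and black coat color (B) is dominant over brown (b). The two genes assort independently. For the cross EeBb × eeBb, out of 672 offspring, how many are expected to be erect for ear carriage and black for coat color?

Dihybrid cross EeBb × eeBb — consider each gene separately:
ear carriage: Ee × ee → 2 Ee, 2 ee → 2 E_ : 2 ee (out of 4)
coat color: Bb × Bb → 1 BB, 2 Bb, 1 bb → 3 B_ : 1 bb (out of 4)
Looking for: erect (E_) and black (B_)
P(erect) = 2/4, P(black) = 3/4
P(both) = 2/4 × 3/4 = 6/16 = 3/8
Expected count = 3/8 × 672 = 252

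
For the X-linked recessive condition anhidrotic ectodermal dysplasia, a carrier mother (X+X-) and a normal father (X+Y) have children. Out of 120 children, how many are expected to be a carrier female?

Cross: X+X- × X+Y
Offspring: 1 X+X+, 1 X+Y, 1 X+X-, 1 X-Y
Probability of a carrier female: 1/4
Expected count = 1/4 × 120 = 30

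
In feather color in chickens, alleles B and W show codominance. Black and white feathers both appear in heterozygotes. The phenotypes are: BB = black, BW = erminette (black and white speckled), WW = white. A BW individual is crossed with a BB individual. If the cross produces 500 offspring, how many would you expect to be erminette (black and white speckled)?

Punnett square for BW × BB:
Offspring genotypes: 2 BB, 2 BW
Phenotype counts: 2 black, 2 erminette (black and white speckled)
erminette (black and white speckled): 2 out of 4 → fraction 1/2
Expected count = 1/2 × 500 = 250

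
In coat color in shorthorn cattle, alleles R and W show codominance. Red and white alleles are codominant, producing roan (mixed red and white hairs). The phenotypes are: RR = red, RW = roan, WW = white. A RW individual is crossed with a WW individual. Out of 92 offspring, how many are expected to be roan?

Punnett square for RW × WW:
Offspring genotypes: 2 RW, 2 WW
Phenotype counts: 2 roan, 2 white
roan: 2 out of 4 → fraction 1/2
Expected count = 1/2 × 92 = 46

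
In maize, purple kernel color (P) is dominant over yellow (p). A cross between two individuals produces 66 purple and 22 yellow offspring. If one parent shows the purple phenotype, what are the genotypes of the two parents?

Observed offspring: 66 purple, 22 yellow
The observed ratio simplifies to 3:1. Yellow (pp) offspring appear, so each parent must contribute one p allele. The parent stated to show purple carries P, so it is Pp. The other parent is then either Pp or pp: Pp × pp would give a 1:1 split, whereas Pp × Pp gives 3:1 — matching the data. So both parents are heterozygous (Pp × Pp).
Parent genotypes: Pp × Pp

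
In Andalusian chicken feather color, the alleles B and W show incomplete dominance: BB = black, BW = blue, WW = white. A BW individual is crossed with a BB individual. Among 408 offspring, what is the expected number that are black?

Punnett square for BW × BB:
Offspring genotypes: 2 BB, 2 BW
Phenotype counts: 2 black, 2 blue
black: 2 out of 4 → fraction 1/2
Expected count = 1/2 × 408 = 204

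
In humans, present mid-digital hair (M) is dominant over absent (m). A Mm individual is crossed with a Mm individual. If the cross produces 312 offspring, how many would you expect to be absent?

Punnett square for Mm × Mm:
Offspring genotypes: 1 MM, 2 Mm, 1 mm
present: 3, absent: 1
absent: 1 out of 4 → fraction 1/4
Expected count = 1/4 × 312 = 78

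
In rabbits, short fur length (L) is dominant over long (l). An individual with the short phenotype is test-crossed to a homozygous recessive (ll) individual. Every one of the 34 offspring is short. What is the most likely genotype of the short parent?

Test cross: ? × ll
All offspring are short.
If the unknown parent were heterozygous (Ll), about half of 34 offspring would be long; none are. The unknown parent is most likely homozygous dominant (LL).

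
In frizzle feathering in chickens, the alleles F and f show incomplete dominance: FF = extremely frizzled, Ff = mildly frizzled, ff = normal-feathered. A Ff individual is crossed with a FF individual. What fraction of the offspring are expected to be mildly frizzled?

Punnett square for Ff × FF:
Offspring genotypes: 2 FF, 2 Ff
Phenotype counts: 2 extremely frizzled, 2 mildly frizzled
mildly frizzled: 2 out of 4
Probability: 2/4 = 1/2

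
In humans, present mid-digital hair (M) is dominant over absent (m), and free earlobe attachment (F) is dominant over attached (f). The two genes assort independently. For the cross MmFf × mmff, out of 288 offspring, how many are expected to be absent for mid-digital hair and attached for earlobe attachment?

Dihybrid cross MmFf × mmff — consider each gene separately:
mid-digital hair: Mm × mm → 2 Mm, 2 mm → 2 M_ : 2 mm (out of 4)
earlobe attachment: Ff × ff → 2 Ff, 2 ff → 2 F_ : 2 ff (out of 4)
Looking for: absent (mm) and attached (ff)
P(absent) = 2/4, P(attached) = 2/4
P(both) = 2/4 × 2/4 = 4/16 = 1/4
Expected count = 1/4 × 288 = 72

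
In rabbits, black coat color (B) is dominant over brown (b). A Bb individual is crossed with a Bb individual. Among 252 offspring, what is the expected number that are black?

Punnett square for Bb × Bb:
Offspring genotypes: 1 BB, 2 Bb, 1 bb
black: 3, brown: 1
black: 3 out of 4 → fraction 3/4
Expected count = 3/4 × 252 = 189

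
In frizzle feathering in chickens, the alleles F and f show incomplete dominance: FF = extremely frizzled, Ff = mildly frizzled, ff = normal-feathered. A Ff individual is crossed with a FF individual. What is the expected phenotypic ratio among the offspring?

Punnett square for Ff × FF:
Offspring genotypes: 2 FF, 2 Ff
Phenotype counts: 2 extremely frizzled, 2 mildly frizzled
Ratio: 1 extremely frizzled : 1 mildly frizzled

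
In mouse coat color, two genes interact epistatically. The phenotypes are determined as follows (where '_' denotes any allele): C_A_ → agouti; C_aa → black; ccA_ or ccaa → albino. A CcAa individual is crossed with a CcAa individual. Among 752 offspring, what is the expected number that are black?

Cross: CcAa × CcAa — consider each gene separately:
C gene: Cc × Cc → 1 CC, 2 Cc, 1 cc → 3 C_ : 1 cc (out of 4)
A gene: Aa × Aa → 1 AA, 2 Aa, 1 aa → 3 A_ : 1 aa (out of 4)
Genotype classes (out of 4 × 4 = 16): C_A_ = 3×3 = 9; C_aa = 3×1 = 3; ccA_ = 1×3 = 3; ccaa = 1×1 = 1
Apply the phenotype rules: C_A_ (9) → agouti; C_aa (3) → black; ccA_ (3) + ccaa (1) → albino
Phenotype counts (out of 16): 9 agouti, 3 black, 4 albino
black: 3 out of 16 → fraction 3/16
Expected count = 3/16 × 752 = 141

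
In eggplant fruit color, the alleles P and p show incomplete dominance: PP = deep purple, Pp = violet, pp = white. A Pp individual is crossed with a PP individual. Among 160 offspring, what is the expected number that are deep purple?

Punnett square for Pp × PP:
Offspring genotypes: 2 PP, 2 Pp
Phenotype counts: 2 deep purple, 2 violet
deep purple: 2 out of 4 → fraction 1/2
Expected count = 1/2 × 160 = 80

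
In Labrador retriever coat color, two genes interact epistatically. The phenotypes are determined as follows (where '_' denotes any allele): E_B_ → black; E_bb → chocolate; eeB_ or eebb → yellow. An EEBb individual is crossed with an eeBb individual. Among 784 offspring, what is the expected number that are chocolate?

Cross: EEBb × eeBb — consider each gene separately:
E gene: EE × ee → 4 Ee → 4 E_ (out of 4)
B gene: Bb × Bb → 1 BB, 2 Bb, 1 bb → 3 B_ : 1 bb (out of 4)
Genotype classes (out of 4 × 4 = 16): E_B_ = 4×3 = 12; E_bb = 4×1 = 4
Apply the phenotype rules: E_B_ (12) → black; E_bb (4) → chocolate
Phenotype counts (out of 16): 12 black, 4 chocolate
chocolate: 4 out of 16 → fraction 1/4
Expected count = 1/4 × 784 = 196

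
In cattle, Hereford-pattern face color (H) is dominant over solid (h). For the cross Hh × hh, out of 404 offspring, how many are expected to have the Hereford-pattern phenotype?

Punnett square for Hh × hh:
Offspring genotypes: 2 Hh, 2 hh
Total offspring: 4
Count with target: 2
Probability: 2/4 = 1/2
Expected count = 1/2 × 404 = 202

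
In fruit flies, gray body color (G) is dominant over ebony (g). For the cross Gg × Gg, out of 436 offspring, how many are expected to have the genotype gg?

Punnett square for Gg × Gg:
Offspring genotypes: 1 GG, 2 Gg, 1 gg
Total offspring: 4
Count with target: 1
Probability: 1/4
Expected count = 1/4 × 436 = 109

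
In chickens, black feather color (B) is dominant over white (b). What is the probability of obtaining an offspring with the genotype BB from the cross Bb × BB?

Punnett square for Bb × BB:
Offspring genotypes: 2 BB, 2 Bb
Total offspring: 4
Count with target: 2
Probability: 2/4 = 1/2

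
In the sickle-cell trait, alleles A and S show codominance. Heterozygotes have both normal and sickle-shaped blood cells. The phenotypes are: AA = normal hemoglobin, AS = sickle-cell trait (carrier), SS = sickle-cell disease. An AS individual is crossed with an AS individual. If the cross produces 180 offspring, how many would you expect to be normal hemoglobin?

Punnett square for AS × AS:
Offspring genotypes: 1 AA, 2 AS, 1 SS
Phenotype counts: 1 normal hemoglobin, 2 sickle-cell trait (carrier), 1 sickle-cell disease
normal hemoglobin: 1 out of 4 → fraction 1/4
Expected count = 1/4 × 180 = 45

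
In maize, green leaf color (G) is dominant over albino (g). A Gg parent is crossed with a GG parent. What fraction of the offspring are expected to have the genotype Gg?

Punnett square for Gg × GG:
Offspring genotypes: 2 GG, 2 Gg
Total offspring: 4
Count with target: 2
Probability: 2/4 = 1/2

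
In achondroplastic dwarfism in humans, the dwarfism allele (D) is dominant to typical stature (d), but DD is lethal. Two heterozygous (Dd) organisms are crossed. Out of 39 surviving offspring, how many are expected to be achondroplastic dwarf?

Cross: Dd × Dd
Punnett square offspring (before lethality): 1 DD, 2 Dd, 1 dd
The DD genotype is lethal (embryos die); surviving offspring: 2 Dd, 1 dd
achondroplastic dwarf: 2 out of 3 → fraction 2/3
Expected count = 2/3 × 39 = 26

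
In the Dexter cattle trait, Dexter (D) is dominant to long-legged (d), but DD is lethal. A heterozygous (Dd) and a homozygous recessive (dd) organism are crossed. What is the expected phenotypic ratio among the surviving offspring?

Cross: Dd × dd
Punnett square offspring (before lethality): 2 Dd, 2 dd
No DD offspring are produced in this cross.
Ratio: 1 Dexter (short-legged) : 1 long-legged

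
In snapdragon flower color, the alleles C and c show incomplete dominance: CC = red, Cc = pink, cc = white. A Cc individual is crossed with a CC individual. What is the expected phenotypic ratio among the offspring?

Punnett square for Cc × CC:
Offspring genotypes: 2 CC, 2 Cc
Phenotype counts: 2 red, 2 pink
Ratio: 1 red : 1 pink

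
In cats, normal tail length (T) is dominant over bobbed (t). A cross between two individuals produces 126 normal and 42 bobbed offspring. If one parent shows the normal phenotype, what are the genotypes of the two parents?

Observed offspring: 126 normal, 42 bobbed
The observed ratio simplifies to 3:1. Bobbed (tt) offspring appear, so each parent must contribute one t allele. The parent stated to show normal carries T, so it is Tt. The other parent is then either Tt or tt: Tt × tt would give a 1:1 split, whereas Tt × Tt gives 3:1 — matching the data. So both parents are heterozygous (Tt × Tt).
Parent genotypes: Tt × Tt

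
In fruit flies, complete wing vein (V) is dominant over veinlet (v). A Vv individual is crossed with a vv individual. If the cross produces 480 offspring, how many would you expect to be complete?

Punnett square for Vv × vv:
Offspring genotypes: 2 Vv, 2 vv
complete: 2, veinlet: 2
complete: 2 out of 4 → fraction 1/2
Expected count = 1/2 × 480 = 240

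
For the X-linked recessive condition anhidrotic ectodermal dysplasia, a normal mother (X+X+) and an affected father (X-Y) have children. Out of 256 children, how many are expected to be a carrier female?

Cross: X+X+ × X-Y
Offspring: 2 X+X-, 2 X+Y
Probability of a carrier female: 2/4 = 1/2
Expected count = 1/2 × 256 = 128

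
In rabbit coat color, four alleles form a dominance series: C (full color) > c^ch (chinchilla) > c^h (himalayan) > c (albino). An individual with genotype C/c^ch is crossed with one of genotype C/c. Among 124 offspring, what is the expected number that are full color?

Cross: C/c^ch × C/c
Allele dominance: C > c^ch > c^h > c
Offspring genotypes: 1 C/C, 1 C/c, 1 C/c^ch, 1 c^ch/c
Phenotype counts: 3 full color, 1 chinchilla
full color: 3 out of 4 → fraction 3/4
Expected count = 3/4 × 124 = 93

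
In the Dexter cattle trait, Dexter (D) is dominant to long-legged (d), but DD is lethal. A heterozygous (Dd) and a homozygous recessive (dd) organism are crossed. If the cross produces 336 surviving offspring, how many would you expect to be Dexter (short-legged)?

Cross: Dd × dd
Punnett square offspring (before lethality): 2 Dd, 2 dd
No DD offspring are produced in this cross.
Dexter (short-legged): 2 out of 4 → fraction 1/2
Expected count = 1/2 × 336 = 168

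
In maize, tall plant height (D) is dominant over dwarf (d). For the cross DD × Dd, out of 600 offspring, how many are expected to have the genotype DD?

Punnett square for DD × Dd:
Offspring genotypes: 2 DD, 2 Dd
Total offspring: 4
Count with target: 2
Probability: 2/4 = 1/2
Expected count = 1/2 × 600 = 300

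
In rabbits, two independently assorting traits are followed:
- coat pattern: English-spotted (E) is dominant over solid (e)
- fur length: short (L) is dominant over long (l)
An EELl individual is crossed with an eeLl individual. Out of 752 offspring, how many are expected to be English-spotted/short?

Dihybrid cross EELl × eeLl — consider each gene separately:
coat pattern: EE × ee → 4 Ee → 4 E_ (out of 4)
fur length: Ll × Ll → 1 LL, 2 Ll, 1 ll → 3 L_ : 1 ll (out of 4)
Combine (counts out of 4 × 4 = 16): English-spotted/short (E_L_) = 4×3 = 12; English-spotted/long (E_ll) = 4×1 = 4
Phenotype counts (out of 16): 12 English-spotted/short, 4 English-spotted/long
English-spotted/short: 12 out of 16 → fraction 3/4
Expected count = 3/4 × 752 = 564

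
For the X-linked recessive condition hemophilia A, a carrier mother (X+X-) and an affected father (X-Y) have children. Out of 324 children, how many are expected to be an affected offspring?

Cross: X+X- × X-Y
Offspring: 1 X+X-, 1 X+Y, 1 X-X-, 1 X-Y
Probability of an affected offspring: 2/4 = 1/2
Expected count = 1/2 × 324 = 162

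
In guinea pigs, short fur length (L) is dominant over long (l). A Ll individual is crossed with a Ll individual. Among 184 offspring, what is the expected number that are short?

Punnett square for Ll × Ll:
Offspring genotypes: 1 LL, 2 Ll, 1 ll
short: 3, long: 1
short: 3 out of 4 → fraction 3/4
Expected count = 3/4 × 184 = 138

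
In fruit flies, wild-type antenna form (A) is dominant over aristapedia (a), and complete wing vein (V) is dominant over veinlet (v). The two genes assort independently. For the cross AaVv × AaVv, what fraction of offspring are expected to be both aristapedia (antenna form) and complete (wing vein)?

Dihybrid cross AaVv × AaVv — consider each gene separately:
antenna form: Aa × Aa → 1 AA, 2 Aa, 1 aa → 3 A_ : 1 aa (out of 4)
wing vein: Vv × Vv → 1 VV, 2 Vv, 1 vv → 3 V_ : 1 vv (out of 4)
Looking for: aristapedia (aa) and complete (V_)
P(aristapedia) = 1/4, P(complete) = 3/4
P(both) = 1/4 × 3/4 = 3/16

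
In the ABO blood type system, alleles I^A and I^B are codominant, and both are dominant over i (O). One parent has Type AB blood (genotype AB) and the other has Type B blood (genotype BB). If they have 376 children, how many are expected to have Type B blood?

Cross: AB × BB
Possible offspring genotypes: 2 AB, 2 BB
Blood type counts: 2 Type AB, 2 Type B
Probability of Type B: 2/4 = 1/2
Expected count = 1/2 × 376 = 188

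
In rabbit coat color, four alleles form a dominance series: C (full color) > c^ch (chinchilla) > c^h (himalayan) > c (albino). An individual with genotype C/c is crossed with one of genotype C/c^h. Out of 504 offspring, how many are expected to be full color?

Cross: C/c × C/c^h
Allele dominance: C > c^ch > c^h > c
Offspring genotypes: 1 C/C, 1 C/c^h, 1 C/c, 1 c^h/c
Phenotype counts: 3 full color, 1 himalayan
full color: 3 out of 4 → fraction 3/4
Expected count = 3/4 × 504 = 378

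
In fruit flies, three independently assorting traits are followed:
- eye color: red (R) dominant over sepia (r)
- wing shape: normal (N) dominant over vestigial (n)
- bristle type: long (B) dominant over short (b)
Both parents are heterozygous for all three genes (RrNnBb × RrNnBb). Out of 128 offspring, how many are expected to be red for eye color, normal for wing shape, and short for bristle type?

Trihybrid cross: RrNnBb × RrNnBb
Each trait segregates independently with a 3:1 phenotypic ratio, so each gene contributes 3/4 (dominant) or 1/4 (recessive).
Target: red (eye color), normal (wing shape), short (bristle type)
Probability = product of independent per-trait probabilities
= 3/4 × 3/4 × 1/4 = 9/64
Expected count = 9/64 × 128 = 18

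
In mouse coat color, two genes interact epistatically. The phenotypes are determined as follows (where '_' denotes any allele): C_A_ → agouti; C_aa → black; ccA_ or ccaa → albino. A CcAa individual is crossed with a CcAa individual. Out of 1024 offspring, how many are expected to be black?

Cross: CcAa × CcAa — consider each gene separately:
C gene: Cc × Cc → 1 CC, 2 Cc, 1 cc → 3 C_ : 1 cc (out of 4)
A gene: Aa × Aa → 1 AA, 2 Aa, 1 aa → 3 A_ : 1 aa (out of 4)
Genotype classes (out of 4 × 4 = 16): C_A_ = 3×3 = 9; C_aa = 3×1 = 3; ccA_ = 1×3 = 3; ccaa = 1×1 = 1
Apply the phenotype rules: C_A_ (9) → agouti; C_aa (3) → black; ccA_ (3) + ccaa (1) → albino
Phenotype counts (out of 16): 9 agouti, 3 black, 4 albino
black: 3 out of 16 → fraction 3/16
Expected count = 3/16 × 1024 = 192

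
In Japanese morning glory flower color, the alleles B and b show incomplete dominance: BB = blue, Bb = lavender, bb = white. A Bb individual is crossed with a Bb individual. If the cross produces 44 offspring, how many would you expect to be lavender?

Punnett square for Bb × Bb:
Offspring genotypes: 1 BB, 2 Bb, 1 bb
Phenotype counts: 1 blue, 2 lavender, 1 white
lavender: 2 out of 4 → fraction 1/2
Expected count = 1/2 × 44 = 22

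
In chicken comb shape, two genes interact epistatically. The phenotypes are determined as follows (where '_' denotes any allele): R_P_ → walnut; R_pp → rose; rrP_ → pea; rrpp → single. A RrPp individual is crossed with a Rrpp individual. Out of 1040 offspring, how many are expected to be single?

Cross: RrPp × Rrpp — consider each gene separately:
R gene: Rr × Rr → 1 RR, 2 Rr, 1 rr → 3 R_ : 1 rr (out of 4)
P gene: Pp × pp → 2 Pp, 2 pp → 2 P_ : 2 pp (out of 4)
Genotype classes (out of 4 × 4 = 16): R_P_ = 3×2 = 6; R_pp = 3×2 = 6; rrP_ = 1×2 = 2; rrpp = 1×2 = 2
Apply the phenotype rules: R_P_ (6) → walnut; R_pp (6) → rose; rrP_ (2) → pea; rrpp (2) → single
Phenotype counts (out of 16): 6 walnut, 6 rose, 2 pea, 2 single
single: 2 out of 16 → fraction 1/8
Expected count = 1/8 × 1040 = 130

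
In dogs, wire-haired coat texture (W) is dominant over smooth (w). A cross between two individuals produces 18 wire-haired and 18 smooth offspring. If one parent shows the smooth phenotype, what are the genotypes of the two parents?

Observed offspring: 18 wire-haired, 18 smooth
The observed ratio simplifies to 1:1. One parent shows smooth, so its genotype must be ww. A 1:1 offspring split requires the other parent to be heterozygous (Ww).
Parent genotypes: ww × Ww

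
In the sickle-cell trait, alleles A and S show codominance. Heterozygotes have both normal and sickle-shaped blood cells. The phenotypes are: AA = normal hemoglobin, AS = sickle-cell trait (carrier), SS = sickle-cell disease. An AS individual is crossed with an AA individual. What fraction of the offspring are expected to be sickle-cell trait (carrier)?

Punnett square for AS × AA:
Offspring genotypes: 2 AA, 2 AS
Phenotype counts: 2 normal hemoglobin, 2 sickle-cell trait (carrier)
sickle-cell trait (carrier): 2 out of 4
Probability: 2/4 = 1/2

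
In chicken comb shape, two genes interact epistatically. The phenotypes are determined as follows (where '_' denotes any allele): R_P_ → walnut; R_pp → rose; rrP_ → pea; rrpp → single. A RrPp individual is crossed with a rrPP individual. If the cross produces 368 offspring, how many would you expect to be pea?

Cross: RrPp × rrPP — consider each gene separately:
R gene: Rr × rr → 2 Rr, 2 rr → 2 R_ : 2 rr (out of 4)
P gene: Pp × PP → 2 PP, 2 Pp → 4 P_ (out of 4)
Genotype classes (out of 4 × 4 = 16): R_P_ = 2×4 = 8; rrP_ = 2×4 = 8
Apply the phenotype rules: R_P_ (8) → walnut; rrP_ (8) → pea
Phenotype counts (out of 16): 8 walnut, 8 pea
pea: 8 out of 16 → fraction 1/2
Expected count = 1/2 × 368 = 184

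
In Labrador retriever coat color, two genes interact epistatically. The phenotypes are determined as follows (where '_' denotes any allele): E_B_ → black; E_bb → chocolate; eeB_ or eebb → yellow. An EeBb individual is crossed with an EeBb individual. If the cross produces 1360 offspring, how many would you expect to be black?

Cross: EeBb × EeBb — consider each gene separately:
E gene: Ee × Ee → 1 EE, 2 Ee, 1 ee → 3 E_ : 1 ee (out of 4)
B gene: Bb × Bb → 1 BB, 2 Bb, 1 bb → 3 B_ : 1 bb (out of 4)
Genotype classes (out of 4 × 4 = 16): E_B_ = 3×3 = 9; E_bb = 3×1 = 3; eeB_ = 1×3 = 3; eebb = 1×1 = 1
Apply the phenotype rules: E_B_ (9) → black; E_bb (3) → chocolate; eeB_ (3) + eebb (1) → yellow
Phenotype counts (out of 16): 9 black, 3 chocolate, 4 yellow
black: 9 out of 16 → fraction 9/16
Expected count = 9/16 × 1360 = 765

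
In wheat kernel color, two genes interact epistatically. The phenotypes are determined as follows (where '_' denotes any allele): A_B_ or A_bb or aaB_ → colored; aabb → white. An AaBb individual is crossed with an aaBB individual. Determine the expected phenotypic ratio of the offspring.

Cross: AaBb × aaBB — consider each gene separately:
A gene: Aa × aa → 2 Aa, 2 aa → 2 A_ : 2 aa (out of 4)
B gene: Bb × BB → 2 BB, 2 Bb → 4 B_ (out of 4)
Genotype classes (out of 4 × 4 = 16): A_B_ = 2×4 = 8; aaB_ = 2×4 = 8
Apply the phenotype rules: A_B_ (8) + aaB_ (8) → colored
Phenotype counts (out of 16): 16 colored
Ratio: all colored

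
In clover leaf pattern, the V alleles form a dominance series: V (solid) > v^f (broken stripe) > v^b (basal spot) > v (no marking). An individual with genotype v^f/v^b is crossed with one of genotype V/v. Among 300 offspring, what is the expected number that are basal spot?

Cross: v^f/v^b × V/v
Allele dominance: V > v^f > v^b > v
Offspring genotypes: 1 V/v^f, 1 v^f/v, 1 V/v^b, 1 v^b/v
Phenotype counts: 2 solid, 1 broken stripe, 1 basal spot
basal spot: 1 out of 4 → fraction 1/4
Expected count = 1/4 × 300 = 75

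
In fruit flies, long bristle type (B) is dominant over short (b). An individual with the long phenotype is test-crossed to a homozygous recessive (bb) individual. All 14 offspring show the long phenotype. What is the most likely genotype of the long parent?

Test cross: ? × bb
All offspring are long.
If the unknown parent were heterozygous (Bb), about half of 14 offspring would be short; none are. The unknown parent is most likely homozygous dominant (BB).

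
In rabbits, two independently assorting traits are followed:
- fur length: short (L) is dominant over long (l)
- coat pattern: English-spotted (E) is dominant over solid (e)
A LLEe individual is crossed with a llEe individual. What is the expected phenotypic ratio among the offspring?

Dihybrid cross LLEe × llEe — consider each gene separately:
fur length: LL × ll → 4 Ll → 4 L_ (out of 4)
coat pattern: Ee × Ee → 1 EE, 2 Ee, 1 ee → 3 E_ : 1 ee (out of 4)
Combine (counts out of 4 × 4 = 16): short/English-spotted (L_E_) = 4×3 = 12; short/solid (L_ee) = 4×1 = 4
Phenotype counts (out of 16): 12 short/English-spotted, 4 short/solid
Ratio: 3 short/English-spotted : 1 short/solid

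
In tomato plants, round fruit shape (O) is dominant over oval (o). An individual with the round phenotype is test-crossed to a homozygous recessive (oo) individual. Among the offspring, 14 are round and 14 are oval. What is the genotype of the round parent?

Test cross: ? × oo
Offspring: 14 round, 14 oval — approximately 1:1.
A 1:1 ratio in a test cross indicates the unknown parent is heterozygous (Oo).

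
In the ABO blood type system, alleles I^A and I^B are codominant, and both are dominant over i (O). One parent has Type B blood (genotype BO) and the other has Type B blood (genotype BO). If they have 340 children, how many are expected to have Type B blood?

Cross: BO × BO
Possible offspring genotypes: 1 BB, 2 BO, 1 OO
Blood type counts: 3 Type B, 1 Type O
Probability of Type B: 3/4
Expected count = 3/4 × 340 = 255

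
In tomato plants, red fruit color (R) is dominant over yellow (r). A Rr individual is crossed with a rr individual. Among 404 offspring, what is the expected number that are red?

Punnett square for Rr × rr:
Offspring genotypes: 2 Rr, 2 rr
red: 2, yellow: 2
red: 2 out of 4 → fraction 1/2
Expected count = 1/2 × 404 = 202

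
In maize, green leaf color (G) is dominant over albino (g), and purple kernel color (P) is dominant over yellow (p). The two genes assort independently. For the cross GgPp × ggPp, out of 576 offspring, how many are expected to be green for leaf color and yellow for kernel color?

Dihybrid cross GgPp × ggPp — consider each gene separately:
leaf color: Gg × gg → 2 Gg, 2 gg → 2 G_ : 2 gg (out of 4)
kernel color: Pp × Pp → 1 PP, 2 Pp, 1 pp → 3 P_ : 1 pp (out of 4)
Looking for: green (G_) and yellow (pp)
P(green) = 2/4, P(yellow) = 1/4
P(both) = 2/4 × 1/4 = 2/16 = 1/8
Expected count = 1/8 × 576 = 72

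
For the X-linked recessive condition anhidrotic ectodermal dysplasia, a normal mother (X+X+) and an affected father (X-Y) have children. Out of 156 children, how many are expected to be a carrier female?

Cross: X+X+ × X-Y
Offspring: 2 X+X-, 2 X+Y
Probability of a carrier female: 2/4 = 1/2
Expected count = 1/2 × 156 = 78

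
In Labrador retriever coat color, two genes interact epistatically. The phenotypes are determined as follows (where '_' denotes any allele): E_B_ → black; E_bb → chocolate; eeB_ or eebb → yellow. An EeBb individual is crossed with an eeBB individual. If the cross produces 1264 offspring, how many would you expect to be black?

Cross: EeBb × eeBB — consider each gene separately:
E gene: Ee × ee → 2 Ee, 2 ee → 2 E_ : 2 ee (out of 4)
B gene: Bb × BB → 2 BB, 2 Bb → 4 B_ (out of 4)
Genotype classes (out of 4 × 4 = 16): E_B_ = 2×4 = 8; eeB_ = 2×4 = 8
Apply the phenotype rules: E_B_ (8) → black; eeB_ (8) → yellow
Phenotype counts (out of 16): 8 black, 8 yellow
black: 8 out of 16 → fraction 1/2
Expected count = 1/2 × 1264 = 632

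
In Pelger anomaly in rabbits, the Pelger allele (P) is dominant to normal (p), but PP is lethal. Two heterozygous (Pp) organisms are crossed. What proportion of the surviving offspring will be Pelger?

Cross: Pp × Pp
Punnett square offspring (before lethality): 1 PP, 2 Pp, 1 pp
The PP genotype is lethal (embryos die); surviving offspring: 2 Pp, 1 pp
Pelger: 2 out of 3
Probability: 2/3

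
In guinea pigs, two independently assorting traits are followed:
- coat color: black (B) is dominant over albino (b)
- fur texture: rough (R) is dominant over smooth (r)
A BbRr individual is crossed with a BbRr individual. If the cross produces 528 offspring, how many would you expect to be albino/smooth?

Dihybrid cross BbRr × BbRr — consider each gene separately:
coat color: Bb × Bb → 1 BB, 2 Bb, 1 bb → 3 B_ : 1 bb (out of 4)
fur texture: Rr × Rr → 1 RR, 2 Rr, 1 rr → 3 R_ : 1 rr (out of 4)
Combine (counts out of 4 × 4 = 16): black/rough (B_R_) = 3×3 = 9; black/smooth (B_rr) = 3×1 = 3; albino/rough (bbR_) = 1×3 = 3; albino/smooth (bbrr) = 1×1 = 1
Phenotype counts (out of 16): 9 black/rough, 3 black/smooth, 3 albino/rough, 1 albino/smooth
albino/smooth: 1 out of 16 → fraction 1/16
Expected count = 1/16 × 528 = 33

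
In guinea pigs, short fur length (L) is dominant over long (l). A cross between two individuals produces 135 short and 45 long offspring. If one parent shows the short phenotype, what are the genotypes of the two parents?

Observed offspring: 135 short, 45 long
The observed ratio simplifies to 3:1. Long (ll) offspring appear, so each parent must contribute one l allele. The parent stated to show short carries L, so it is Ll. The other parent is then either Ll or ll: Ll × ll would give a 1:1 split, whereas Ll × Ll gives 3:1 — matching the data. So both parents are heterozygous (Ll × Ll).
Parent genotypes: Ll × Ll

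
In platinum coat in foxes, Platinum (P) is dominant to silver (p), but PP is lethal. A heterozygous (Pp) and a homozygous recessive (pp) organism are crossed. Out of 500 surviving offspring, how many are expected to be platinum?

Cross: Pp × pp
Punnett square offspring (before lethality): 2 Pp, 2 pp
No PP offspring are produced in this cross.
platinum: 2 out of 4 → fraction 1/2
Expected count = 1/2 × 500 = 250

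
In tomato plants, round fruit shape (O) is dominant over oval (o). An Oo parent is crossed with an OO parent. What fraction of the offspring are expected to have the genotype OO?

Punnett square for Oo × OO:
Offspring genotypes: 2 OO, 2 Oo
Total offspring: 4
Count with target: 2
Probability: 2/4 = 1/2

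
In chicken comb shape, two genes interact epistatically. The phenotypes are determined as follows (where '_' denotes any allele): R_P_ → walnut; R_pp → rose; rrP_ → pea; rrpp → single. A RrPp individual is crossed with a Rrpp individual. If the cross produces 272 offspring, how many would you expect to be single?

Cross: RrPp × Rrpp — consider each gene separately:
R gene: Rr × Rr → 1 RR, 2 Rr, 1 rr → 3 R_ : 1 rr (out of 4)
P gene: Pp × pp → 2 Pp, 2 pp → 2 P_ : 2 pp (out of 4)
Genotype classes (out of 4 × 4 = 16): R_P_ = 3×2 = 6; R_pp = 3×2 = 6; rrP_ = 1×2 = 2; rrpp = 1×2 = 2
Apply the phenotype rules: R_P_ (6) → walnut; R_pp (6) → rose; rrP_ (2) → pea; rrpp (2) → single
Phenotype counts (out of 16): 6 walnut, 6 rose, 2 pea, 2 single
single: 2 out of 16 → fraction 1/8
Expected count = 1/8 × 272 = 34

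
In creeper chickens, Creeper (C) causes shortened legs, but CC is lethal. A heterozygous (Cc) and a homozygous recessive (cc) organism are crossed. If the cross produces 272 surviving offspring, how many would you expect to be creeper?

Cross: Cc × cc
Punnett square offspring (before lethality): 2 Cc, 2 cc
No CC offspring are produced in this cross.
creeper: 2 out of 4 → fraction 1/2
Expected count = 1/2 × 272 = 136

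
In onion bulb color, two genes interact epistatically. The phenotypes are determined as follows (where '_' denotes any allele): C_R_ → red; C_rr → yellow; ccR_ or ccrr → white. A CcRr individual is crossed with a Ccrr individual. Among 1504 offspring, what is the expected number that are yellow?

Cross: CcRr × Ccrr — consider each gene separately:
C gene: Cc × Cc → 1 CC, 2 Cc, 1 cc → 3 C_ : 1 cc (out of 4)
R gene: Rr × rr → 2 Rr, 2 rr → 2 R_ : 2 rr (out of 4)
Genotype classes (out of 4 × 4 = 16): C_R_ = 3×2 = 6; C_rr = 3×2 = 6; ccR_ = 1×2 = 2; ccrr = 1×2 = 2
Apply the phenotype rules: C_R_ (6) → red; C_rr (6) → yellow; ccR_ (2) + ccrr (2) → white
Phenotype counts (out of 16): 6 red, 6 yellow, 4 white
yellow: 6 out of 16 → fraction 3/8
Expected count = 3/8 × 1504 = 564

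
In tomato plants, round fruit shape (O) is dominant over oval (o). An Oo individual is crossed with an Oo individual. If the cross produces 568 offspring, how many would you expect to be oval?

Punnett square for Oo × Oo:
Offspring genotypes: 1 OO, 2 Oo, 1 oo
round: 3, oval: 1
oval: 1 out of 4 → fraction 1/4
Expected count = 1/4 × 568 = 142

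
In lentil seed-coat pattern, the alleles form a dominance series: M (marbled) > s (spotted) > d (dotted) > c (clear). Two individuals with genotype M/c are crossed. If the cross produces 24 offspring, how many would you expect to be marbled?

Cross: M/c × M/c
Allele dominance: M > s > d > c
Offspring genotypes: 1 M/M, 2 M/c, 1 c/c
Phenotype counts: 3 marbled, 1 clear
marbled: 3 out of 4 → fraction 3/4
Expected count = 3/4 × 24 = 18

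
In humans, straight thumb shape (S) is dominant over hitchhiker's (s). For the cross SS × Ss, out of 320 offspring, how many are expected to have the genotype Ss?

Punnett square for SS × Ss:
Offspring genotypes: 2 SS, 2 Ss
Total offspring: 4
Count with target: 2
Probability: 2/4 = 1/2
Expected count = 1/2 × 320 = 160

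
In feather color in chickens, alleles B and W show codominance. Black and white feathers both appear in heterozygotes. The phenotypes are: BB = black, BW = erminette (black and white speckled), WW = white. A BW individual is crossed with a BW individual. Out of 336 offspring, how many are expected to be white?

Punnett square for BW × BW:
Offspring genotypes: 1 BB, 2 BW, 1 WW
Phenotype counts: 1 black, 2 erminette (black and white speckled), 1 white
white: 1 out of 4 → fraction 1/4
Expected count = 1/4 × 336 = 84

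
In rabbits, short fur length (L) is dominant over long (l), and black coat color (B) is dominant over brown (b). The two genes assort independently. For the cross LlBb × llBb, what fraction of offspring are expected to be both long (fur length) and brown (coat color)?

Dihybrid cross LlBb × llBb — consider each gene separately:
fur length: Ll × ll → 2 Ll, 2 ll → 2 L_ : 2 ll (out of 4)
coat color: Bb × Bb → 1 BB, 2 Bb, 1 bb → 3 B_ : 1 bb (out of 4)
Looking for: long (ll) and brown (bb)
P(long) = 2/4, P(brown) = 1/4
P(both) = 2/4 × 1/4 = 2/16 = 1/8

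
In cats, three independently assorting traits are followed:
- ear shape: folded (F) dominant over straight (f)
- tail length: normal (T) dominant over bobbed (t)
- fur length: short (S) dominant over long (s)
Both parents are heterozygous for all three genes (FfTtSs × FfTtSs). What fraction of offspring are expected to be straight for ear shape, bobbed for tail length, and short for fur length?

Trihybrid cross: FfTtSs × FfTtSs
Each trait segregates independently with a 3:1 phenotypic ratio, so each gene contributes 3/4 (dominant) or 1/4 (recessive).
Target: straight (ear shape), bobbed (tail length), short (fur length)
Probability = product of independent per-trait probabilities
= 1/4 × 1/4 × 3/4 = 3/64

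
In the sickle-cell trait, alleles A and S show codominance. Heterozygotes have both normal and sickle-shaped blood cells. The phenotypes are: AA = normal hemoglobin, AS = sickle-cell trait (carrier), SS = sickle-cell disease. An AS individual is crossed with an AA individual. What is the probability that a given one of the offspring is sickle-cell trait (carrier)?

Punnett square for AS × AA:
Offspring genotypes: 2 AA, 2 AS
Phenotype counts: 2 normal hemoglobin, 2 sickle-cell trait (carrier)
sickle-cell trait (carrier): 2 out of 4
Probability: 2/4 = 1/2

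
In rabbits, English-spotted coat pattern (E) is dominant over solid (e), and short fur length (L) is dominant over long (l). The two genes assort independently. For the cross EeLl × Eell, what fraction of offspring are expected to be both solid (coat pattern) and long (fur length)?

Dihybrid cross EeLl × Eell — consider each gene separately:
coat pattern: Ee × Ee → 1 EE, 2 Ee, 1 ee → 3 E_ : 1 ee (out of 4)
fur length: Ll × ll → 2 Ll, 2 ll → 2 L_ : 2 ll (out of 4)
Looking for: solid (ee) and long (ll)
P(solid) = 1/4, P(long) = 2/4
P(both) = 1/4 × 2/4 = 2/16 = 1/8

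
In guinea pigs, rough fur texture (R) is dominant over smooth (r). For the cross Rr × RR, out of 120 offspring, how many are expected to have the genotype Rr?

Punnett square for Rr × RR:
Offspring genotypes: 2 RR, 2 Rr
Total offspring: 4
Count with target: 2
Probability: 2/4 = 1/2
Expected count = 1/2 × 120 = 60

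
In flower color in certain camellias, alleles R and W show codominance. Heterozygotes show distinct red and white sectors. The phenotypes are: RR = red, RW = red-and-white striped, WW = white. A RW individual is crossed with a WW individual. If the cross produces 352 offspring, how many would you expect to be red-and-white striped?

Punnett square for RW × WW:
Offspring genotypes: 2 RW, 2 WW
Phenotype counts: 2 red-and-white striped, 2 white
red-and-white striped: 2 out of 4 → fraction 1/2
Expected count = 1/2 × 352 = 176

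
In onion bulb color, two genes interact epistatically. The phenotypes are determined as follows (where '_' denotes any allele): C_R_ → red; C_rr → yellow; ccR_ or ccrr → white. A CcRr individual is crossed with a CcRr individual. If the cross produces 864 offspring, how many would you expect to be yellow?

Cross: CcRr × CcRr — consider each gene separately:
C gene: Cc × Cc → 1 CC, 2 Cc, 1 cc → 3 C_ : 1 cc (out of 4)
R gene: Rr × Rr → 1 RR, 2 Rr, 1 rr → 3 R_ : 1 rr (out of 4)
Genotype classes (out of 4 × 4 = 16): C_R_ = 3×3 = 9; C_rr = 3×1 = 3; ccR_ = 1×3 = 3; ccrr = 1×1 = 1
Apply the phenotype rules: C_R_ (9) → red; C_rr (3) → yellow; ccR_ (3) + ccrr (1) → white
Phenotype counts (out of 16): 9 red, 3 yellow, 4 white
yellow: 3 out of 16 → fraction 3/16
Expected count = 3/16 × 864 = 162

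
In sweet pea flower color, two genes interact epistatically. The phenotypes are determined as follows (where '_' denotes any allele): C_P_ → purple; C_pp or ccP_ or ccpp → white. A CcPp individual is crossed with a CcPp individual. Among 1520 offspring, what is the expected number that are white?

Cross: CcPp × CcPp — consider each gene separately:
C gene: Cc × Cc → 1 CC, 2 Cc, 1 cc → 3 C_ : 1 cc (out of 4)
P gene: Pp × Pp → 1 PP, 2 Pp, 1 pp → 3 P_ : 1 pp (out of 4)
Genotype classes (out of 4 × 4 = 16): C_P_ = 3×3 = 9; C_pp = 3×1 = 3; ccP_ = 1×3 = 3; ccpp = 1×1 = 1
Apply the phenotype rules: C_P_ (9) → purple; C_pp (3) + ccP_ (3) + ccpp (1) → white
Phenotype counts (out of 16): 9 purple, 7 white
white: 7 out of 16 → fraction 7/16
Expected count = 7/16 × 1520 = 665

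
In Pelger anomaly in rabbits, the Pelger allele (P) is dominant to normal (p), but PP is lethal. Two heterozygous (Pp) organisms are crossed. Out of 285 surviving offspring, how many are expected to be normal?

Cross: Pp × Pp
Punnett square offspring (before lethality): 1 PP, 2 Pp, 1 pp
The PP genotype is lethal (embryos die); surviving offspring: 2 Pp, 1 pp
normal: 1 out of 3 → fraction 1/3
Expected count = 1/3 × 285 = 95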